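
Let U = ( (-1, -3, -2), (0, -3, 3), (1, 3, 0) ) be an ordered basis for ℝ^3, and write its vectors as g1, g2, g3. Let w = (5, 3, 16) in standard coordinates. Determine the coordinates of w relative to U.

(-2, 4, 3)

We seek scalars with c_1 g1 + ... + c_3 g3 = w; equivalently solve M c = w where the columns of M are g1, ..., g3.
Row-reducing the augmented matrix [M | w] gives c = (-2, 4, 3).
Check: -2g1 + 4g2 + 3g3 = (5, 3, 16).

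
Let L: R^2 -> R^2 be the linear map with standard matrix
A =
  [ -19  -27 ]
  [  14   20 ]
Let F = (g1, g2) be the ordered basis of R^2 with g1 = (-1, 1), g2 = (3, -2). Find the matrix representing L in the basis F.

[[2, 0], [-2, -1]]

Let P have columns g1, g2. Then [L]_F = P^(-1) A P.
Here det P = -1, so P^(-1) is integer; computing A P first and then P^(-1)(A P) gives [[2, 0], [-2, -1]].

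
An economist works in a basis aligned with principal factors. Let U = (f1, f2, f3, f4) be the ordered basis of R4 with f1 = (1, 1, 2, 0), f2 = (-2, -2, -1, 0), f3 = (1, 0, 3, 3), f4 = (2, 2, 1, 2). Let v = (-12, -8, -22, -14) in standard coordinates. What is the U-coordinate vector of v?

We seek scalars with c_1 f1 + ... + c_4 f4 = v; equivalently solve M c = v where the columns of M are f1, ..., f4.
Gaussian elimination on [M | v] yields c = (-4, 1, -4, -1).
Check: -4f1 + f2 - 4f3 - f4 = (-12, -8, -22, -14).

(-4, 1, -4, -1)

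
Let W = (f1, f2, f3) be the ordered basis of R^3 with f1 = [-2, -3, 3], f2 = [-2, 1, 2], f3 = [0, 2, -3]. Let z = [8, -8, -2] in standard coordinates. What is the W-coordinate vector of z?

We seek scalars with c_1 f1 + ... + c_3 f3 = z; equivalently solve M c = z where the columns of M are f1, ..., f3.
Solving this 3x3 system gives c = (0, -4, -2).
Check: 0·f1 - 4f2 - 2f3 = [8, -8, -2].

[0, -4, -2]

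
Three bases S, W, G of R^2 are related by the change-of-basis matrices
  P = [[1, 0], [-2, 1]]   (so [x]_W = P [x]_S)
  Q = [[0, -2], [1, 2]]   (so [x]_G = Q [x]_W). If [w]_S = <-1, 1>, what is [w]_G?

Composing the changes, [w]_G = Q P [w]_S.
Q P = [[4, -2], [-3, 2]]; applying this to <-1, 1> gives <-6, 5>.

<-6, 5>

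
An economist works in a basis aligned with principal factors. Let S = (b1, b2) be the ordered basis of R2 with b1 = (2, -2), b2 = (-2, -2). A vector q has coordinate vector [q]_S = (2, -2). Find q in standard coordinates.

(8, 0)

The coordinates say q = 2b1 - 2b2; adding the scaled basis vectors gives (8, 0).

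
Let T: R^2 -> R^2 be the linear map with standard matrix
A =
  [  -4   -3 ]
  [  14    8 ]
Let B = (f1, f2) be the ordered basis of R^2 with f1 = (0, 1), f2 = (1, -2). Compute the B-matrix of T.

[[2, 2], [-3, 2]]

The j-th column of [T]_B is [T(fj)]_B.
T(f1) = A f1 = (-3, 8) = 2f1 - 3f2, so column 1 is (2, -3).
Repeating for f2 and assembling the columns gives [[2, 2], [-3, 2]].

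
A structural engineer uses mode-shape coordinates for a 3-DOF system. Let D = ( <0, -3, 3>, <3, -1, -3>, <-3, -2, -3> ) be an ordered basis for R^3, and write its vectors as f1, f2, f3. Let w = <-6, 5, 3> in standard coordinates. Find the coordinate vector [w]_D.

<-1, -2, 0>

We seek scalars with c_1 f1 + ... + c_3 f3 = w; equivalently solve M c = w where the columns of M are f1, ..., f3.
Row-reducing the augmented matrix [M | w] gives c = (-1, -2, 0).
Check: -f1 - 2f2 + 0·f3 = <-6, 5, 3>.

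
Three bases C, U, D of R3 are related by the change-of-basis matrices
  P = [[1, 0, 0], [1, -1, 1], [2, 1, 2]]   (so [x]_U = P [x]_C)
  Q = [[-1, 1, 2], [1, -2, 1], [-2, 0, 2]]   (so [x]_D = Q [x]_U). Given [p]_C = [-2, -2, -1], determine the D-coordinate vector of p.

First [p]_U = P [p]_C = [-2, -1, -8].
Then [p]_D = Q [p]_U = [-15, -8, -12].

[-15, -8, -12]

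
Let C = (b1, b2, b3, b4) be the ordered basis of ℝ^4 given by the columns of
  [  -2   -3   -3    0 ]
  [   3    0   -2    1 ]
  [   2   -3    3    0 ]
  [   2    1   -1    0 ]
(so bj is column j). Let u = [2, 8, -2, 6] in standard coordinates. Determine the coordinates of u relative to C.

[2, 0, -2, -2]

[u]_C is the unique c with M c = u, where M has columns b1, ..., b4.
Row-reducing the augmented matrix [M | u] gives c = (2, 0, -2, -2).
Check: 2b1 + 0·b2 - 2b3 - 2b4 = [2, 8, -2, 6].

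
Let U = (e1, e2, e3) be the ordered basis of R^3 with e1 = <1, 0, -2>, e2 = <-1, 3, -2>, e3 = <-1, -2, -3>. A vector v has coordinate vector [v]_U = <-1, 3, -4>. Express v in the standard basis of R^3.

The coordinates say v = -e1 + 3e2 - 4e3; adding the scaled basis vectors gives <0, 17, 8>.

<0, 17, 8>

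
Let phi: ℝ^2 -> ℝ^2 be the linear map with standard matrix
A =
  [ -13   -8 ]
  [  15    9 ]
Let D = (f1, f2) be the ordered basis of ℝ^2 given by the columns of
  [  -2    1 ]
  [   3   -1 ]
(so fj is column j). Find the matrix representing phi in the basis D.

The j-th column of [phi]_D is [phi(fj)]_D.
phi(f1) = A f1 = [2, -3] = -f1 + 0·f2, so column 1 is [-1, 0].
Repeating for f2 and assembling the columns gives [[-1, 1], [0, -3]].

[[-1, 1], [0, -3]]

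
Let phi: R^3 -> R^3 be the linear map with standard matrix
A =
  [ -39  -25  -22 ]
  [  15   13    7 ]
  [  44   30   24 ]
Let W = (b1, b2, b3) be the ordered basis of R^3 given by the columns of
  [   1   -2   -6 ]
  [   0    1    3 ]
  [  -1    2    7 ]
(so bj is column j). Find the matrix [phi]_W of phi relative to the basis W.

[[-1, 3, 1], [-1, 0, 1], [3, -1, -1]]

The j-th column of [phi]_W is [phi(bj)]_W.
phi(b1) = A b1 = <-17, 8, 20> = -b1 - b2 + 3b3, so column 1 is <-1, -1, 3>.
Repeating for b2, b3 and assembling the columns gives [[-1, 3, 1], [-1, 0, 1], [3, -1, -1]].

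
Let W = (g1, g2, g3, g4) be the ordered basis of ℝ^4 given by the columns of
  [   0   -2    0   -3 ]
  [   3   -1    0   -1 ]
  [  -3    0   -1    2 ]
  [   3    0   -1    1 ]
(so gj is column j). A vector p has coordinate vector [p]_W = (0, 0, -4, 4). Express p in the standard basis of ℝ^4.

(-12, -4, 12, 8)

By definition p = 0·g1 + 0·g2 - 4g3 + 4g4.
Summing componentwise gives (-12, -4, 12, 8).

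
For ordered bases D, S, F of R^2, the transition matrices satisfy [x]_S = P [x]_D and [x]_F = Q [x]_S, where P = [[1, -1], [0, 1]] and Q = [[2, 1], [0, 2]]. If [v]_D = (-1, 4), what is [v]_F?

Composing the changes, [v]_F = Q P [v]_D.
Q P = [[2, -1], [0, 2]]; applying this to (-1, 4) gives (-6, 8).

(-6, 8)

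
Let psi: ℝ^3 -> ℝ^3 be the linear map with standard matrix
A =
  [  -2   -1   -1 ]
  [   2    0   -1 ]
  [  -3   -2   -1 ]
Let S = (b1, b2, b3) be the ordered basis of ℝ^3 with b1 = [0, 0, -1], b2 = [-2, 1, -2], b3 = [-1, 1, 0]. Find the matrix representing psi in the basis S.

[[3, 0, -3], [-2, -3, 1], [3, 1, -3]]

With P the matrix whose columns are b1, ..., b3, [psi]_S = P^(-1) A P.
Column by column: psi(b1) = A b1 = [1, 1, 1]; its S-coordinates [3, -2, 3] give column 1.
Continuing for each basis vector yields [psi]_S = [[3, 0, -3], [-2, -3, 1], [3, 1, -3]].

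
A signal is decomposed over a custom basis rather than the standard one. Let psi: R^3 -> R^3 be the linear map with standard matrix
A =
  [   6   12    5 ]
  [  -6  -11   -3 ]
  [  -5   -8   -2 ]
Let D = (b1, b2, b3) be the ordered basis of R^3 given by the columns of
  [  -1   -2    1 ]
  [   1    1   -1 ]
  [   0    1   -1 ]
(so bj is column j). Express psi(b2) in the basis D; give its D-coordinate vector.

Compute psi(b2) = A b2 = [5, -2, 0] in standard coordinates.
Then write this in D-coordinates: solve for y in y_1 b1 + ... + y_3 b3 = [5, -2, 0].
This gives y = [-2, -3, -3], which is column 2 of [psi]_D.

[-2, -3, -3]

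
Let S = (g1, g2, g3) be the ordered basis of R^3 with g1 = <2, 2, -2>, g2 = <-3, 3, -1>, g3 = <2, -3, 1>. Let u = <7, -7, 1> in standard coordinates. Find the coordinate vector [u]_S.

<1, 1, 4>

Write u = c_1 g1 + ... + c_3 g3 and solve for the c_i.
Row-reducing the augmented matrix [M | u] gives c = (1, 1, 4).
Check: g1 + g2 + 4g3 = <7, -7, 1>.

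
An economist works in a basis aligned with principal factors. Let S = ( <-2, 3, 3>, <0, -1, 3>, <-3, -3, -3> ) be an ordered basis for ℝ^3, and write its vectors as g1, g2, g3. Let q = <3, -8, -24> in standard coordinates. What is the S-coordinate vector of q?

<-3, -4, 1>

[q]_S is the unique c with M c = q, where M has columns g1, ..., g3.
Row-reducing the augmented matrix [M | q] gives c = (-3, -4, 1).
Check: -3g1 - 4g2 + g3 = <3, -8, -24>.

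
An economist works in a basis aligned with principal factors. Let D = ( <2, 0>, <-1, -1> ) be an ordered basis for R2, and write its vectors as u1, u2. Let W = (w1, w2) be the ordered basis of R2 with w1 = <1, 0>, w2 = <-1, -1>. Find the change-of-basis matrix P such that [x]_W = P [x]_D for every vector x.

Column j of P is [uj]_W, since P maps D-coordinates to W-coordinates.
Expressing u1 in W: u1 = 2w1 + 0·w2, so column 1 of P is <2, 0>.
Doing the same for each uj gives P = [[2, 0], [0, 1]].

[[2, 0], [0, 1]]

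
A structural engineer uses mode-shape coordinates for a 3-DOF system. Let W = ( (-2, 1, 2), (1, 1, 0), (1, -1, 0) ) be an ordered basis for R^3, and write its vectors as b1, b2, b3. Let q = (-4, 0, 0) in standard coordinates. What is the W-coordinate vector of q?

Write q = c_1 b1 + ... + c_3 b3 and solve for the c_i.
Solving this 3x3 system gives c = (0, -2, -2).
Check: 0·b1 - 2b2 - 2b3 = (-4, 0, 0).

(0, -2, -2)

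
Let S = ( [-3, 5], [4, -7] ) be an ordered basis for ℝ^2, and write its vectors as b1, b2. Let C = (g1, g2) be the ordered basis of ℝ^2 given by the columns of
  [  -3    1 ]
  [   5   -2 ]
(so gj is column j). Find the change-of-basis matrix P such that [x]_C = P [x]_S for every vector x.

Let M have columns bj and N have columns gj. Then for every x, N [x]_C = x = M [x]_S, so P = N^(-1) M.
Since det N = 1, N^(-1) has integer entries; multiplying gives P = [[1, -1], [0, 1]].

[[1, -1], [0, 1]]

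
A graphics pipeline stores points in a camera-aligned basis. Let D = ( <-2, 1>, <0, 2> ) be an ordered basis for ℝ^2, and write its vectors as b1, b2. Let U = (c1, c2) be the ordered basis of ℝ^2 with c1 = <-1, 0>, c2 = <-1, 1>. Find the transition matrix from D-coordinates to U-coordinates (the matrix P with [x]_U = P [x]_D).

[[1, -2], [1, 2]]

Column j of P is [bj]_U, since P maps D-coordinates to U-coordinates.
Expressing b1 in U: b1 = c1 + c2, so column 1 of P is <1, 1>.
Doing the same for each bj gives P = [[1, -2], [1, 2]].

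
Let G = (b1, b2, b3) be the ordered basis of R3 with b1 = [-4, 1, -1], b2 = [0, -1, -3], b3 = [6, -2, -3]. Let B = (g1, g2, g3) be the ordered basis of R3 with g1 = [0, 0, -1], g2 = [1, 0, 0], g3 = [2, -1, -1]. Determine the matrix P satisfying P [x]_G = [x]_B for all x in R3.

[[2, 2, 1], [-2, -2, 2], [-1, 1, 2]]

Let M have columns bj and N have columns gj. Then for every x, N [x]_B = x = M [x]_G, so P = N^(-1) M.
Since det N = 1, N^(-1) has integer entries; multiplying gives P = [[2, 2, 1], [-2, -2, 2], [-1, 1, 2]].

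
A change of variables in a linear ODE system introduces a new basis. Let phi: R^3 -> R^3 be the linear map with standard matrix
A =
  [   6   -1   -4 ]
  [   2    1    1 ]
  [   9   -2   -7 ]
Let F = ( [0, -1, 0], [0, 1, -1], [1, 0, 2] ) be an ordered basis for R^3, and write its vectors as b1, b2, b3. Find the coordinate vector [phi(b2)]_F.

Column 2 of [phi]_F is the F-coordinate vector of phi(b2).
In standard coordinates phi(b2) = A b2 = [3, 0, 5].
Converting to F: [3, 0, 5] = b1 + b2 + 3b3, so the coordinate vector is [1, 1, 3].

[1, 1, 3]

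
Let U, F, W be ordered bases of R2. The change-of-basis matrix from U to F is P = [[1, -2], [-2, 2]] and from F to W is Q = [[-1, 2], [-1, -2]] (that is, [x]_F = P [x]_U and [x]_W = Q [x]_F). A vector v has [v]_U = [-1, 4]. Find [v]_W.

[29, -11]

Composing the changes, [v]_W = Q P [v]_U.
Q P = [[-5, 6], [3, -2]]; applying this to [-1, 4] gives [29, -11].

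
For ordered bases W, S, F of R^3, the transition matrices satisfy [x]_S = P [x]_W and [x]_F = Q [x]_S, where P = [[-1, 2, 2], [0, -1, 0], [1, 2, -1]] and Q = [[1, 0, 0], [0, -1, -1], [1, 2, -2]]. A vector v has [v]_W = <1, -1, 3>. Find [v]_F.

<3, 3, 13>

First [v]_S = P [v]_W = <3, 1, -4>.
Then [v]_F = Q [v]_S = <3, 3, 13>.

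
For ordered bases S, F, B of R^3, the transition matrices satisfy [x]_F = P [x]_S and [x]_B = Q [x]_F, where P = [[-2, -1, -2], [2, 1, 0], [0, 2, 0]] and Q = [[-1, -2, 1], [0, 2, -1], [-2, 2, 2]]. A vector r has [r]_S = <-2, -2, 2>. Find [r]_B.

Apply P to get F-coordinates <2, -6, -4>, then Q to get B-coordinates.
The result is [r]_B = <6, -8, -24>.

<6, -8, -24>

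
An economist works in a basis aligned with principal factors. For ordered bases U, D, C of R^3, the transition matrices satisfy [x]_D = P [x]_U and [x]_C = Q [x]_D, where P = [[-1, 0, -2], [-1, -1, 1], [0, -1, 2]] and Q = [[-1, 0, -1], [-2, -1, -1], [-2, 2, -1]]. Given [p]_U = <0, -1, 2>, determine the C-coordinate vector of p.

<-1, 0, 9>

First [p]_D = P [p]_U = <-4, 3, 5>.
Then [p]_C = Q [p]_D = <-1, 0, 9>.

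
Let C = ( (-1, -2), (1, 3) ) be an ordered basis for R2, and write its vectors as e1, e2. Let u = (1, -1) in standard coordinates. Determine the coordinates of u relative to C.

(-4, -3)

Write u = c_1 e1 + c_2 e2 and solve for the c_i.
System: -c_1 + c_2 = 1, -2c_1 + 3c_2 = -1; solving gives c_1 = -4, c_2 = -3.
Check: -4e1 - 3e2 = (1, -1).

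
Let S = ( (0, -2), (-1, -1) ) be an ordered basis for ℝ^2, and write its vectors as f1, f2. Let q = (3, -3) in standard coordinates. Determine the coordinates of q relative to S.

(3, -3)

We seek scalars with c_1 f1 + c_2 f2 = q; equivalently solve M c = q where the columns of M are f1, f2.
System: 0c_1 - c_2 = 3, -2c_1 - c_2 = -3; solving gives c_1 = 3, c_2 = -3.
Check: 3f1 - 3f2 = (3, -3).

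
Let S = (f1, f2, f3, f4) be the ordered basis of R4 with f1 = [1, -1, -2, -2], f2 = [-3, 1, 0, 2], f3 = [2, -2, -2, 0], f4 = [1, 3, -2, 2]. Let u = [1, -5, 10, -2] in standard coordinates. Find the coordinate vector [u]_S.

[-3, -2, 0, -2]

We seek scalars with c_1 f1 + ... + c_4 f4 = u; equivalently solve M c = u where the columns of M are f1, ..., f4.
Solving this 4x4 system gives c = (-3, -2, 0, -2).
Check: -3f1 - 2f2 + 0·f3 - 2f4 = [1, -5, 10, -2].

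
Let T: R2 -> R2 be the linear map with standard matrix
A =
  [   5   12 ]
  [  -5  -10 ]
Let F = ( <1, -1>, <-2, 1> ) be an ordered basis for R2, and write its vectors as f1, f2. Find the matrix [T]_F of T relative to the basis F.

[[-3, -2], [2, -2]]

With P the matrix whose columns are f1, f2, [T]_F = P^(-1) A P.
Column by column: T(f1) = A f1 = <-7, 5>; its F-coordinates <-3, 2> give column 1.
Continuing for each basis vector yields [T]_F = [[-3, -2], [2, -2]].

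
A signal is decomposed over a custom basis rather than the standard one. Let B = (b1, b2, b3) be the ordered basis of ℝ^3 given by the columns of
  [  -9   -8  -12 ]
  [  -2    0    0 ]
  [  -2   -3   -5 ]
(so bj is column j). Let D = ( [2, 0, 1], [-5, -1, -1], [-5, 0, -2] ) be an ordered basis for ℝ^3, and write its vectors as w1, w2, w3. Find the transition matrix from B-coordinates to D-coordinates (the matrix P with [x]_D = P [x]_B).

Let M have columns bj and N have columns wj. Then for every x, N [x]_D = x = M [x]_B, so P = N^(-1) M.
Since det N = -1, N^(-1) has integer entries; multiplying gives P = [[-2, 1, -1], [2, 0, 0], [-1, 2, 2]].

[[-2, 1, -1], [2, 0, 0], [-1, 2, 2]]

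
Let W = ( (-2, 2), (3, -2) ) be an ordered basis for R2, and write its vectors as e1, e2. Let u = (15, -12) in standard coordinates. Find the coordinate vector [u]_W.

[u]_W is the unique c with M c = u, where M has columns e1, e2.
System: -2c_1 + 3c_2 = 15, 2c_1 - 2c_2 = -12; solving gives c_1 = -3, c_2 = 3.
Check: -3e1 + 3e2 = (15, -12).

(-3, 3)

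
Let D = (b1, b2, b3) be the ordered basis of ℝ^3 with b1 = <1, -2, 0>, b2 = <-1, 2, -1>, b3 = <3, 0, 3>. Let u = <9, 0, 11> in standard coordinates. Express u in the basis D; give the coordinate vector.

Write u = c_1 b1 + ... + c_3 b3 and solve for the c_i.
Solving this 3x3 system gives c = (-2, -2, 3).
Check: -2b1 - 2b2 + 3b3 = <9, 0, 11>.

<-2, -2, 3>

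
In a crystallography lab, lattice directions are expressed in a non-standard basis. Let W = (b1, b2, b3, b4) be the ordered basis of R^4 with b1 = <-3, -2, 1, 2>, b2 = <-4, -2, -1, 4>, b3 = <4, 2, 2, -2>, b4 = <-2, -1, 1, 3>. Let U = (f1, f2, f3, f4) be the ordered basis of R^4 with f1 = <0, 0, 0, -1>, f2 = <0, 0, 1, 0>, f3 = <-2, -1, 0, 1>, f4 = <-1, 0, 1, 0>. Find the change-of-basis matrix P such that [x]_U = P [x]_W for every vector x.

[[0, -2, 0, -2], [2, -1, 2, 1], [2, 2, -2, 1], [-1, 0, 0, 0]]

Column j of P is [bj]_U, since P maps W-coordinates to U-coordinates.
Expressing b1 in U: b1 = 0·f1 + 2f2 + 2f3 - f4, so column 1 of P is <0, 2, 2, -1>.
Doing the same for each bj gives P = [[0, -2, 0, -2], [2, -1, 2, 1], [2, 2, -2, 1], [-1, 0, 0, 0]].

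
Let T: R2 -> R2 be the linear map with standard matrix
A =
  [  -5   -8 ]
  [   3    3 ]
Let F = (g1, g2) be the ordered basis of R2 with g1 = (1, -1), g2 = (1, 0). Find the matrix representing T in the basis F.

[[0, -3], [3, -2]]

With P the matrix whose columns are g1, g2, [T]_F = P^(-1) A P.
Column by column: T(g1) = A g1 = (3, 0); its F-coordinates (0, 3) give column 1.
Continuing for each basis vector yields [T]_F = [[0, -3], [3, -2]].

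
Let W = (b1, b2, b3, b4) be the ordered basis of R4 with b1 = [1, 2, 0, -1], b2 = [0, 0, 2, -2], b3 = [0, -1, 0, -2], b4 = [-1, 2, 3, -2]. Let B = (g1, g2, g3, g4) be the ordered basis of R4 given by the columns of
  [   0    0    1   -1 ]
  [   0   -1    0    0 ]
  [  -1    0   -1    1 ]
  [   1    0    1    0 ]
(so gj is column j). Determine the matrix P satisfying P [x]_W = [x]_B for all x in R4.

[[-1, -2, 0, -2], [-2, 0, 1, -2], [0, 0, -2, 0], [-1, 0, -2, 1]]

Let M have columns bj and N have columns gj. Then for every x, N [x]_B = x = M [x]_W, so P = N^(-1) M.
Since det N = -1, N^(-1) has integer entries; multiplying gives P = [[-1, -2, 0, -2], [-2, 0, 1, -2], [0, 0, -2, 0], [-1, 0, -2, 1]].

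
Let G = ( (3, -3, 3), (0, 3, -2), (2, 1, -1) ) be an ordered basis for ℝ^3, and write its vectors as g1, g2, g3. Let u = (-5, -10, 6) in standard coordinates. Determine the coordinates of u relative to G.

Write u = c_1 g1 + ... + c_3 g3 and solve for the c_i.
Row-reducing the augmented matrix [M | u] gives c = (-1, -4, -1).
Check: -g1 - 4g2 - g3 = (-5, -10, 6).

(-1, -4, -1)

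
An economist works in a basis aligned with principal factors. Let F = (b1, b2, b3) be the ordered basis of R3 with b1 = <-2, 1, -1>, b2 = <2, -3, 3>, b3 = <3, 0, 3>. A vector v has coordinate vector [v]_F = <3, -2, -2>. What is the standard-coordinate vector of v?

By definition v = 3b1 - 2b2 - 2b3.
Summing componentwise gives <-16, 9, -15>.

<-16, 9, -15>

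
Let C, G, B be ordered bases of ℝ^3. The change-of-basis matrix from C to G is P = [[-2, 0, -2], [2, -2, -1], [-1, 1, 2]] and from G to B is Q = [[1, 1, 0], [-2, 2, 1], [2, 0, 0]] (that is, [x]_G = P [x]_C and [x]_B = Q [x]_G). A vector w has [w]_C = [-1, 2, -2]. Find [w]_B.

Apply P to get G-coordinates [6, -4, -1], then Q to get B-coordinates.
The result is [w]_B = [2, -21, 12].

[2, -21, 12]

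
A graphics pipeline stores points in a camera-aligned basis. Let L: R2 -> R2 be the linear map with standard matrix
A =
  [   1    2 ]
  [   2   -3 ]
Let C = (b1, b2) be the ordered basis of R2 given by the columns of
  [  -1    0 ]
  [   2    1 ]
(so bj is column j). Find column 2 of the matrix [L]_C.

Column 2 of [L]_C is the C-coordinate vector of L(b2).
In standard coordinates L(b2) = A b2 = [2, -3].
Converting to C: [2, -3] = -2b1 + b2, so the coordinate vector is [-2, 1].

[-2, 1]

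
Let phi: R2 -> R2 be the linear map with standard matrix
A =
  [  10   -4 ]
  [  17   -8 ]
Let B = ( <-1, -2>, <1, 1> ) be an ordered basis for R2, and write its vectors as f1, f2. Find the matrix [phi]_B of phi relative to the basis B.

[[-1, -3], [-3, 3]]

With P the matrix whose columns are f1, f2, [phi]_B = P^(-1) A P.
Column by column: phi(f1) = A f1 = <-2, -1>; its B-coordinates <-1, -3> give column 1.
Continuing for each basis vector yields [phi]_B = [[-1, -3], [-3, 3]].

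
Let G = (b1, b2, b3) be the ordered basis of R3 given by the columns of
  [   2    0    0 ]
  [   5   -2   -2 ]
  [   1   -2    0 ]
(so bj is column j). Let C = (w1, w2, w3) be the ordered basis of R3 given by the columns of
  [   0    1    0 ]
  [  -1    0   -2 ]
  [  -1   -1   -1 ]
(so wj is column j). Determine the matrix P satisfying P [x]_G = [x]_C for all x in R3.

Column j of P is [bj]_C, since P maps G-coordinates to C-coordinates.
Expressing b1 in C: b1 = -w1 + 2w2 - 2w3, so column 1 of P is (-1, 2, -2).
Doing the same for each bj gives P = [[-1, 2, -2], [2, 0, 0], [-2, 0, 2]].

[[-1, 2, -2], [2, 0, 0], [-2, 0, 2]]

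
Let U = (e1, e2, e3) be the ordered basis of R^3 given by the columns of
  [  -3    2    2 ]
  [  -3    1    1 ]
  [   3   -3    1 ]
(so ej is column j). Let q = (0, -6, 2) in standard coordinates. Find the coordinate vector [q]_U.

(4, 4, 2)

We seek scalars with c_1 e1 + ... + c_3 e3 = q; equivalently solve M c = q where the columns of M are e1, ..., e3.
Row-reducing the augmented matrix [M | q] gives c = (4, 4, 2).
Check: 4e1 + 4e2 + 2e3 = (0, -6, 2).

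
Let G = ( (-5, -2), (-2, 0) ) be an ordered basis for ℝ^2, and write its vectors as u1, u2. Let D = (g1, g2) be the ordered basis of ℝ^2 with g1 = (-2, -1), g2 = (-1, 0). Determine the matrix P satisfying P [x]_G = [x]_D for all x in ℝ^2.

Take x = uj: its G-coordinates are the j-th standard unit vector, so P e_j — column j of P — equals [uj]_D.
u1 = 2g1 + g2, giving column 1 = (2, 1); repeating for each j gives P = [[2, 0], [1, 2]].

[[2, 0], [1, 2]]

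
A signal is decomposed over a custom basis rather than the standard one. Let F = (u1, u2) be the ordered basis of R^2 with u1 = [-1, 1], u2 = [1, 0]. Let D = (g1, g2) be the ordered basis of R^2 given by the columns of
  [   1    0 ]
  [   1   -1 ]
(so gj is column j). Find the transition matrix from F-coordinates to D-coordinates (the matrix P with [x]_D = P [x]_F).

Column j of P is [uj]_D, since P maps F-coordinates to D-coordinates.
Expressing u1 in D: u1 = -g1 - 2g2, so column 1 of P is [-1, -2].
Doing the same for each uj gives P = [[-1, 1], [-2, 1]].

[[-1, 1], [-2, 1]]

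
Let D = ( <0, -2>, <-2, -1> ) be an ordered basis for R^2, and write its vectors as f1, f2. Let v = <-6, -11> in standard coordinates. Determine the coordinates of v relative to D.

[v]_D is the unique c with M c = v, where M has columns f1, f2.
System: 0c_1 - 2c_2 = -6, -2c_1 - c_2 = -11; solving gives c_1 = 4, c_2 = 3.
Check: 4f1 + 3f2 = <-6, -11>.

<4, 3>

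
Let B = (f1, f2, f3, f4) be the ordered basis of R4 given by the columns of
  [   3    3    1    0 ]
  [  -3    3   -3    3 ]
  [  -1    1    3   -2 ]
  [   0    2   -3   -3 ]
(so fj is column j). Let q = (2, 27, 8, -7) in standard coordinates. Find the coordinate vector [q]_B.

(-4, 4, 2, 3)

[q]_B is the unique c with M c = q, where M has columns f1, ..., f4.
Gaussian elimination on [M | q] yields c = (-4, 4, 2, 3).
Check: -4f1 + 4f2 + 2f3 + 3f4 = (2, 27, 8, -7).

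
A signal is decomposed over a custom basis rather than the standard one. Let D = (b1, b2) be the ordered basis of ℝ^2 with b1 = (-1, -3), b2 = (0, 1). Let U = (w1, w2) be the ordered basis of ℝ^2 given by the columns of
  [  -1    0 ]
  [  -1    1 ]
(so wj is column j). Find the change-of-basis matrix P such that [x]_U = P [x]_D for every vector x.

[[1, 0], [-2, 1]]

Column j of P is [bj]_U, since P maps D-coordinates to U-coordinates.
Expressing b1 in U: b1 = w1 - 2w2, so column 1 of P is (1, -2).
Doing the same for each bj gives P = [[1, 0], [-2, 1]].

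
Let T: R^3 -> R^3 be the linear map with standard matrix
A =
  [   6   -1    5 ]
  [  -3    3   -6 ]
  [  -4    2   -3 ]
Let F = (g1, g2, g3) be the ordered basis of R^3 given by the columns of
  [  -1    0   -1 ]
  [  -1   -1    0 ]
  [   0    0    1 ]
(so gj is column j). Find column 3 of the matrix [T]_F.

Column 3 of [T]_F is the F-coordinate vector of T(g3).
In standard coordinates T(g3) = A g3 = [-1, -3, 1].
Converting to F: [-1, -3, 1] = 0·g1 + 3g2 + g3, so the coordinate vector is [0, 3, 1].

[0, 3, 1]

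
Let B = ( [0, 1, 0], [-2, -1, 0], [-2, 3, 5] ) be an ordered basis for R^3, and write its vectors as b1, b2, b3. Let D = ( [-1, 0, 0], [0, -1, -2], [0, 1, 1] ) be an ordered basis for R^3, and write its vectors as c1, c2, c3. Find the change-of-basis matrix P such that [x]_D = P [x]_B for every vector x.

Column j of P is [bj]_D, since P maps B-coordinates to D-coordinates.
Expressing b1 in D: b1 = 0·c1 + c2 + 2c3, so column 1 of P is [0, 1, 2].
Doing the same for each bj gives P = [[0, 2, 2], [1, -1, -2], [2, -2, 1]].

[[0, 2, 2], [1, -1, -2], [2, -2, 1]]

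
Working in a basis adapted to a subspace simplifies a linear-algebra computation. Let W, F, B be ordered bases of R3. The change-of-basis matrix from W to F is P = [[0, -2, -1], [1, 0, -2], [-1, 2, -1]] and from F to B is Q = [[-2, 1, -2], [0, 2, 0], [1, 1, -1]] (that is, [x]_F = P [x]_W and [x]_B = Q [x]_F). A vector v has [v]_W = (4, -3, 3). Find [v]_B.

First [v]_F = P [v]_W = (3, -2, -13).
Then [v]_B = Q [v]_F = (18, -4, 14).

(18, -4, 14)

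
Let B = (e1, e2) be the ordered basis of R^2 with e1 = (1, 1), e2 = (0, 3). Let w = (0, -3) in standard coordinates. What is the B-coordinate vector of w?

(0, -1)

[w]_B is the unique c with M c = w, where M has columns e1, e2.
System: c_1 + 0c_2 = 0, c_1 + 3c_2 = -3; solving gives c_1 = 0, c_2 = -1.
Check: 0·e1 - e2 = (0, -3).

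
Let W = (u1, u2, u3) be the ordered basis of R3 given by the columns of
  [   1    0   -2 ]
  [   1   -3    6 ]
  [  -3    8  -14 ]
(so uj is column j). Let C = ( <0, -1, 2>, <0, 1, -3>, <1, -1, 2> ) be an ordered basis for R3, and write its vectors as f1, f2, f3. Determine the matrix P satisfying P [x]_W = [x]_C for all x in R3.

[[-1, 1, -2], [1, -2, 2], [1, 0, -2]]

Take x = uj: its W-coordinates are the j-th standard unit vector, so P e_j — column j of P — equals [uj]_C.
u1 = -f1 + f2 + f3, giving column 1 = <-1, 1, 1>; repeating for each j gives P = [[-1, 1, -2], [1, -2, 2], [1, 0, -2]].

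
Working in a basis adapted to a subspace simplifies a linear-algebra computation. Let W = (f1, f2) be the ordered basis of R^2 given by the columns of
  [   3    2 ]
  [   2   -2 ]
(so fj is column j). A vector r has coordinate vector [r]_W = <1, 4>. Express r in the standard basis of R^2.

r = M [r]_W, where M has columns f1, f2.
Carrying out the matrix-vector product, r = <11, -6>.

<11, -6>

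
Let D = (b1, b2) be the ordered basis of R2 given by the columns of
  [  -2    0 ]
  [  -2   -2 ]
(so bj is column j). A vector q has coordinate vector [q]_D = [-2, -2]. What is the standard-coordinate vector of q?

The coordinates say q = -2b1 - 2b2; adding the scaled basis vectors gives [4, 8].

[4, 8]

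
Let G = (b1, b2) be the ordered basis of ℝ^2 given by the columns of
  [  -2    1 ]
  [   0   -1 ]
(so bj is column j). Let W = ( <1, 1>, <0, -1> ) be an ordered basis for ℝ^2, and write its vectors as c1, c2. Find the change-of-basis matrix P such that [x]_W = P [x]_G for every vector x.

Let M have columns bj and N have columns cj. Then for every x, N [x]_W = x = M [x]_G, so P = N^(-1) M.
Since det N = -1, N^(-1) has integer entries; multiplying gives P = [[-2, 1], [-2, 2]].

[[-2, 1], [-2, 2]]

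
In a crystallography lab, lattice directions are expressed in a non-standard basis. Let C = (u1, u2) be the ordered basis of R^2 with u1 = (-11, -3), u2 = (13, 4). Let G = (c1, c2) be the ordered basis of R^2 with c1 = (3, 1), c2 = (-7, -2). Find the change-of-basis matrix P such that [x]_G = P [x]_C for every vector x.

[[1, 2], [2, -1]]

Let M have columns uj and N have columns cj. Then for every x, N [x]_G = x = M [x]_C, so P = N^(-1) M.
Since det N = 1, N^(-1) has integer entries; multiplying gives P = [[1, 2], [2, -1]].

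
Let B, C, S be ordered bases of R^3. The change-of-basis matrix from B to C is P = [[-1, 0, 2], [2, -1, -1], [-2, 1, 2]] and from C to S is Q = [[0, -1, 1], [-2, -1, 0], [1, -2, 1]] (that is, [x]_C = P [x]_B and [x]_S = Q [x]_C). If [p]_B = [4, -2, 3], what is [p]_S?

[-11, -11, -16]

First [p]_C = P [p]_B = [2, 7, -4].
Then [p]_S = Q [p]_C = [-11, -11, -16].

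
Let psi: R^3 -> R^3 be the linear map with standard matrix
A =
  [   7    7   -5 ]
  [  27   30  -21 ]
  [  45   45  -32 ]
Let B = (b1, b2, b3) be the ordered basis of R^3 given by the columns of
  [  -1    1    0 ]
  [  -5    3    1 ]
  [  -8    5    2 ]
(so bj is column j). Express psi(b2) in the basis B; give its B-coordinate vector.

<-1, 2, 1>

Column 2 of [psi]_B is the B-coordinate vector of psi(b2).
In standard coordinates psi(b2) = A b2 = <3, 12, 20>.
Converting to B: <3, 12, 20> = -b1 + 2b2 + b3, so the coordinate vector is <-1, 2, 1>.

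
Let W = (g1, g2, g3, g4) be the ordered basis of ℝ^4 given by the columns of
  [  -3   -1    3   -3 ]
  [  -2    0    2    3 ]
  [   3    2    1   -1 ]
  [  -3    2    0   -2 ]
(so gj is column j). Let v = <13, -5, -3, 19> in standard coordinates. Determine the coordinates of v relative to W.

We seek scalars with c_1 g1 + ... + c_4 g4 = v; equivalently solve M c = v where the columns of M are g1, ..., g4.
Gaussian elimination on [M | v] yields c = (-3, 2, -1, -3).
Check: -3g1 + 2g2 - g3 - 3g4 = <13, -5, -3, 19>.

<-3, 2, -1, -3>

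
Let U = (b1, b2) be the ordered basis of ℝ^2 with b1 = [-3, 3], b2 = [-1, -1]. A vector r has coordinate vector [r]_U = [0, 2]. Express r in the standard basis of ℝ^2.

[-2, -2]

The coordinates say r = 0·b1 + 2b2; adding the scaled basis vectors gives [-2, -2].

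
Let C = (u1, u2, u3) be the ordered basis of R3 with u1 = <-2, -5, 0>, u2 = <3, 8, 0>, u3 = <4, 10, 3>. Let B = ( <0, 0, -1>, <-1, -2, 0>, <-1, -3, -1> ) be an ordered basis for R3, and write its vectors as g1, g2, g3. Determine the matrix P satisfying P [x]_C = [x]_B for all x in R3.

Let M have columns uj and N have columns gj. Then for every x, N [x]_B = x = M [x]_C, so P = N^(-1) M.
Since det N = -1, N^(-1) has integer entries; multiplying gives P = [[-1, 2, -1], [1, -1, -2], [1, -2, -2]].

[[-1, 2, -1], [1, -1, -2], [1, -2, -2]]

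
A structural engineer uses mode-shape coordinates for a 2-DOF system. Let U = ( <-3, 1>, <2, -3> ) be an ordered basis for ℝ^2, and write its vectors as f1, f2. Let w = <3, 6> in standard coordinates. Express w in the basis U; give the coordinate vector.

<-3, -3>

We seek scalars with c_1 f1 + c_2 f2 = w; equivalently solve M c = w where the columns of M are f1, f2.
System: -3c_1 + 2c_2 = 3, c_1 - 3c_2 = 6; solving gives c_1 = -3, c_2 = -3.
Check: -3f1 - 3f2 = <3, 6>.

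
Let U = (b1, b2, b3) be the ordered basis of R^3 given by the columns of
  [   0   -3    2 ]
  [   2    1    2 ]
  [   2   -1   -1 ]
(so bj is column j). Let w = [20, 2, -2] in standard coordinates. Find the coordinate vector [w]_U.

We seek scalars with c_1 b1 + ... + c_3 b3 = w; equivalently solve M c = w where the columns of M are b1, ..., b3.
Gaussian elimination on [M | w] yields c = (-1, -4, 4).
Check: -b1 - 4b2 + 4b3 = [20, 2, -2].

[-1, -4, 4]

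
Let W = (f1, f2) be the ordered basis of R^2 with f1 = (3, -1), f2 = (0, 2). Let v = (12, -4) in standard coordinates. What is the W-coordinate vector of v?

[v]_W is the unique c with M c = v, where M has columns f1, f2.
System: 3c_1 + 0c_2 = 12, -c_1 + 2c_2 = -4; solving gives c_1 = 4, c_2 = 0.
Check: 4f1 + 0·f2 = (12, -4).

(4, 0)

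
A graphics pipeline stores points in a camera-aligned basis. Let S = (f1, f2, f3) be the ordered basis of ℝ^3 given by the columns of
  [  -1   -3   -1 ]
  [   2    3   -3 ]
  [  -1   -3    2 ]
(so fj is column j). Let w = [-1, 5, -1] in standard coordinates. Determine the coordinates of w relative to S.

[w]_S is the unique c with M c = w, where M has columns f1, ..., f3.
Gaussian elimination on [M | w] yields c = (4, -1, 0).
Check: 4f1 - f2 + 0·f3 = [-1, 5, -1].

[4, -1, 0]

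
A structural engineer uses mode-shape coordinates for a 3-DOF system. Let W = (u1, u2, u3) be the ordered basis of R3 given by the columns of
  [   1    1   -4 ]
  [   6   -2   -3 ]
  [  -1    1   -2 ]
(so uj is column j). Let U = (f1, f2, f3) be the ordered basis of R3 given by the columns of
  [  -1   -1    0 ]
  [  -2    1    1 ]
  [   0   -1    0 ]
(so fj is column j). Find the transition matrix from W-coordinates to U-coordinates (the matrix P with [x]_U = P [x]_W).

[[-2, 0, 2], [1, -1, 2], [1, -1, -1]]

Take x = uj: its W-coordinates are the j-th standard unit vector, so P e_j — column j of P — equals [uj]_U.
u1 = -2f1 + f2 + f3, giving column 1 = (-2, 1, 1); repeating for each j gives P = [[-2, 0, 2], [1, -1, 2], [1, -1, -1]].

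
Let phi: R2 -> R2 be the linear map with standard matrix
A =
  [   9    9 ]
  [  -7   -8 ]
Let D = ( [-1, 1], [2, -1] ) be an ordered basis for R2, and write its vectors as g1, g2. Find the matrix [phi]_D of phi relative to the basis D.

[[-2, -3], [-1, 3]]

The j-th column of [phi]_D is [phi(gj)]_D.
phi(g1) = A g1 = [0, -1] = -2g1 - g2, so column 1 is [-2, -1].
Repeating for g2 and assembling the columns gives [[-2, -3], [-1, 3]].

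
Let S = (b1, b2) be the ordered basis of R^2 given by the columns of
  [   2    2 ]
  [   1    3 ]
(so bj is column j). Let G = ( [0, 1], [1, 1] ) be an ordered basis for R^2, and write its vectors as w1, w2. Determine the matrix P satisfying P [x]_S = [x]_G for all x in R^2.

[[-1, 1], [2, 2]]

Take x = bj: its S-coordinates are the j-th standard unit vector, so P e_j — column j of P — equals [bj]_G.
b1 = -w1 + 2w2, giving column 1 = [-1, 2]; repeating for each j gives P = [[-1, 1], [2, 2]].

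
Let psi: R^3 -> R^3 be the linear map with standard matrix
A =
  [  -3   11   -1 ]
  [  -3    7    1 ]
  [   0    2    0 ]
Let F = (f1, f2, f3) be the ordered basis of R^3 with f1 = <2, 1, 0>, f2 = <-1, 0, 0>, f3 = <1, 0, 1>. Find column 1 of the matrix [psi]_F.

<1, -1, 2>

Compute psi(f1) = A f1 = <5, 1, 2> in standard coordinates.
Then write this in F-coordinates: solve for y in y_1 f1 + ... + y_3 f3 = <5, 1, 2>.
This gives y = <1, -1, 2>, which is column 1 of [psi]_F.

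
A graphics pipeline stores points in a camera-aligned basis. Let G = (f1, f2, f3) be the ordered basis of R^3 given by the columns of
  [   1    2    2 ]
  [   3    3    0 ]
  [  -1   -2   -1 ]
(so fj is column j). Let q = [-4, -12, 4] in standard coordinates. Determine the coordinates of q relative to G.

[q]_G is the unique c with M c = q, where M has columns f1, ..., f3.
Solving this 3x3 system gives c = (-4, 0, 0).
Check: -4f1 + 0·f2 + 0·f3 = [-4, -12, 4].

[-4, 0, 0]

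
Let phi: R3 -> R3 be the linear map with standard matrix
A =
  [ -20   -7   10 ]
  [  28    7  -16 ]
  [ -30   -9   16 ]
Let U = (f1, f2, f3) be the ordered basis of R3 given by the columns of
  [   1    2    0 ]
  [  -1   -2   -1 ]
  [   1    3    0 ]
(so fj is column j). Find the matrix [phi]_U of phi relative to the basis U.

[[1, 0, 3], [-2, 2, 2], [-2, 2, 0]]

With P the matrix whose columns are f1, ..., f3, [phi]_U = P^(-1) A P.
Column by column: phi(f1) = A f1 = <-3, 5, -5>; its U-coordinates <1, -2, -2> give column 1.
Continuing for each basis vector yields [phi]_U = [[1, 0, 3], [-2, 2, 2], [-2, 2, 0]].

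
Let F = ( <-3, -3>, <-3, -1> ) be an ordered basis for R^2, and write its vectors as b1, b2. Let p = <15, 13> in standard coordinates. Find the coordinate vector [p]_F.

<-4, -1>

[p]_F is the unique c with M c = p, where M has columns b1, b2.
System: -3c_1 - 3c_2 = 15, -3c_1 - c_2 = 13; solving gives c_1 = -4, c_2 = -1.
Check: -4b1 - b2 = <15, 13>.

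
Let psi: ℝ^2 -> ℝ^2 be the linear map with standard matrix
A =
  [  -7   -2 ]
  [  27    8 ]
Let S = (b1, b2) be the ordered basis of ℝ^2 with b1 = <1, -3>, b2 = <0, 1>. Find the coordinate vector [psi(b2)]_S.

Column 2 of [psi]_S is the S-coordinate vector of psi(b2).
In standard coordinates psi(b2) = A b2 = <-2, 8>.
Converting to S: <-2, 8> = -2b1 + 2b2, so the coordinate vector is <-2, 2>.

<-2, 2>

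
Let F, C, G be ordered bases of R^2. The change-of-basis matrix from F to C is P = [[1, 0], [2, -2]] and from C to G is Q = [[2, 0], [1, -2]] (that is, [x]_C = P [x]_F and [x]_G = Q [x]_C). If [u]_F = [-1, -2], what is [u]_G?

Apply P to get C-coordinates [-1, 2], then Q to get G-coordinates.
The result is [u]_G = [-2, -5].

[-2, -5]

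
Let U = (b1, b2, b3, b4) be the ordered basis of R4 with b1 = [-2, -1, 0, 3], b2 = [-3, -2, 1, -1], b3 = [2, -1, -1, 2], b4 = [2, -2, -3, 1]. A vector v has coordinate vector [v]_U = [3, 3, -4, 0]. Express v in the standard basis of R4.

By definition v = 3b1 + 3b2 - 4b3 + 0·b4.
Summing componentwise gives [-23, -5, 7, -2].

[-23, -5, 7, -2]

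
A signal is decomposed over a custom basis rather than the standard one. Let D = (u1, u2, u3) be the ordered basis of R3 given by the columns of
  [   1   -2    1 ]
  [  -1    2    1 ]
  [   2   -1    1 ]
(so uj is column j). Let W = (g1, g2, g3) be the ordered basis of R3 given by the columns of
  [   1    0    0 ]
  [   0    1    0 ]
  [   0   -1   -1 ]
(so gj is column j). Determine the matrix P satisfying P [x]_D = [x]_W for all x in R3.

Column j of P is [uj]_W, since P maps D-coordinates to W-coordinates.
Expressing u1 in W: u1 = g1 - g2 - g3, so column 1 of P is [1, -1, -1].
Doing the same for each uj gives P = [[1, -2, 1], [-1, 2, 1], [-1, -1, -2]].

[[1, -2, 1], [-1, 2, 1], [-1, -1, -2]]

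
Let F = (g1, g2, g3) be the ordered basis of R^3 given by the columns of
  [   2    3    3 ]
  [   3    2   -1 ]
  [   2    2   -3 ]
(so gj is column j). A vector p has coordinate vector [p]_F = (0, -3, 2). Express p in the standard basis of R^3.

(-3, -8, -12)

The coordinates say p = 0·g1 - 3g2 + 2g3; adding the scaled basis vectors gives (-3, -8, -12).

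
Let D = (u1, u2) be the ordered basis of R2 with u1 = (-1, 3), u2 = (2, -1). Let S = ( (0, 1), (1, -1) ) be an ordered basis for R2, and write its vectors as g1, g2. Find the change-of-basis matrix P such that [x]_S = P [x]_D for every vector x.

[[2, 1], [-1, 2]]

Let M have columns uj and N have columns gj. Then for every x, N [x]_S = x = M [x]_D, so P = N^(-1) M.
Since det N = -1, N^(-1) has integer entries; multiplying gives P = [[2, 1], [-1, 2]].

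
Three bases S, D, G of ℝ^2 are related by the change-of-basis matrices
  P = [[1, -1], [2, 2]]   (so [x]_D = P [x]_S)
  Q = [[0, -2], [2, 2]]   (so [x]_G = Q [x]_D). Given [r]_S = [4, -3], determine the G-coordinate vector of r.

Composing the changes, [r]_G = Q P [r]_S.
Q P = [[-4, -4], [6, 2]]; applying this to [4, -3] gives [-4, 18].

[-4, 18]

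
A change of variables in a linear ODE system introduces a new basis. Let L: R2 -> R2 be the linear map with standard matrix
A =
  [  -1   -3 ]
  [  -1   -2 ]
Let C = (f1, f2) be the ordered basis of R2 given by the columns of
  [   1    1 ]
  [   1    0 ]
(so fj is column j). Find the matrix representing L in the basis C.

[[-3, -1], [-1, 0]]

Let P have columns f1, f2. Then [L]_C = P^(-1) A P.
Here det P = -1, so P^(-1) is integer; computing A P first and then P^(-1)(A P) gives [[-3, -1], [-1, 0]].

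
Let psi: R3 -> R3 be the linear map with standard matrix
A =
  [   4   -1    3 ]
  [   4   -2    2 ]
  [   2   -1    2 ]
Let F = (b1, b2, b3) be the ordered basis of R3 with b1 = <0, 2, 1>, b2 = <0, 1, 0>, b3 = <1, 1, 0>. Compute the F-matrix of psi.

[[0, -1, 1], [-3, 1, -3], [1, -1, 3]]

The j-th column of [psi]_F is [psi(bj)]_F.
psi(b1) = A b1 = <1, -2, 0> = 0·b1 - 3b2 + b3, so column 1 is <0, -3, 1>.
Repeating for b2, b3 and assembling the columns gives [[0, -1, 1], [-3, 1, -3], [1, -1, 3]].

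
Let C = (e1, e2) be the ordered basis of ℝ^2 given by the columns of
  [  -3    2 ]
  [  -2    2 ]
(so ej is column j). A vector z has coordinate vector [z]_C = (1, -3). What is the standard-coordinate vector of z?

(-9, -8)

By definition z = e1 - 3e2.
Summing componentwise gives (-9, -8).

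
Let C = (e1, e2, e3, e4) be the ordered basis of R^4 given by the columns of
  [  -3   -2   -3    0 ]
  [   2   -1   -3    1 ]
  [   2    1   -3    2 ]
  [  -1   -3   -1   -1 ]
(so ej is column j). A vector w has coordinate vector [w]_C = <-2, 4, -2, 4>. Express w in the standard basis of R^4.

<4, 2, 14, -12>

By definition w = -2e1 + 4e2 - 2e3 + 4e4.
Summing componentwise gives <4, 2, 14, -12>.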